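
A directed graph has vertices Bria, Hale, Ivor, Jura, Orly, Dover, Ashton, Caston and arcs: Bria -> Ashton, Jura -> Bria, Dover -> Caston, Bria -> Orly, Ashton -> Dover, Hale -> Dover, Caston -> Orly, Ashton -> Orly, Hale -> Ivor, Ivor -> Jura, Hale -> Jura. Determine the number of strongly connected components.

8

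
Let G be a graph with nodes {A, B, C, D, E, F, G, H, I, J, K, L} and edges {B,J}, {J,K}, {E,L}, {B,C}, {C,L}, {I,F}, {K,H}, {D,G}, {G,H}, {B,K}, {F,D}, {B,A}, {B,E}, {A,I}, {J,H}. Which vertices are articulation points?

B

Removing B increases the component count from 1 to 2, so B is a cut vertex.
By contrast removing C leaves 1 component; it is not a cut vertex. No other vertex is a cut vertex either.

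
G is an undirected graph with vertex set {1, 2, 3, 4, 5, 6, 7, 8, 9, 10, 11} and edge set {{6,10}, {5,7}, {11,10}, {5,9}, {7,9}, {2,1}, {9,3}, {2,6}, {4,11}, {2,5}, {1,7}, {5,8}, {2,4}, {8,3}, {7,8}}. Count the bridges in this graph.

0

The edges on the cycle 7-8-3-9-7 are not bridges since each lies on that cycle.
Every edge lies on some cycle, so there are no bridges.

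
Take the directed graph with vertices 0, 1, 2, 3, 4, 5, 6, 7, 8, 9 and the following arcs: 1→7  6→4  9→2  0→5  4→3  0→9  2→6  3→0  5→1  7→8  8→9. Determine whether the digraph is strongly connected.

Yes

From 5 we can reach every vertex (0, 1, 2, 3, 4, 5, 6, 7, 8, 9), and every vertex can reach 5 (0, 1, 2, 3, 4, 5, 6, 7, 8, 9). So the whole graph is one strongly connected component.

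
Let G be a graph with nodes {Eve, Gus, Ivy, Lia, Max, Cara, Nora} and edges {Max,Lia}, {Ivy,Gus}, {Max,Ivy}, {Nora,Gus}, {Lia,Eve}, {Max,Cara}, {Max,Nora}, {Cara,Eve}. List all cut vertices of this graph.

Max

Removing Max increases the component count from 1 to 2, so Max is a cut vertex.
By contrast removing Eve leaves 1 component; it is not a cut vertex. No other vertex is a cut vertex either.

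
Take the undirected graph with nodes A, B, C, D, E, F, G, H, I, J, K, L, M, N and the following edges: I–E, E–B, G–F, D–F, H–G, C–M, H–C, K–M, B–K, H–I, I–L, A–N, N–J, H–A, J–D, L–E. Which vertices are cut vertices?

Removing H increases the component count from 1 to 2, so H is a cut vertex.
By contrast removing D leaves 1 component; it is not a cut vertex. No other vertex is a cut vertex either.

H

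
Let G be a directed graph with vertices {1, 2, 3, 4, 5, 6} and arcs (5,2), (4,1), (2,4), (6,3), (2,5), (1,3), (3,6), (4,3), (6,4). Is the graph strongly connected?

No

There is no directed path from 6 to 5, so the graph is not strongly connected.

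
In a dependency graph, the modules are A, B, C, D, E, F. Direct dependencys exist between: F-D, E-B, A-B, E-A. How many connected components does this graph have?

3

C is isolated — a component by itself.
Starting from D we can reach D, F. That is one component of size 2.
Starting from A we can reach A, B, E. That is one component of size 3.
Total: 3 components.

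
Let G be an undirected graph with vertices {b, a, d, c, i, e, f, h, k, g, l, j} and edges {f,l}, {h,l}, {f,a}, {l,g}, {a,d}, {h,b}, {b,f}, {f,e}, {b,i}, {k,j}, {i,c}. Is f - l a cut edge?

No

After removing f - l, the path f-b-h-l still connects them, so the edge is not a bridge.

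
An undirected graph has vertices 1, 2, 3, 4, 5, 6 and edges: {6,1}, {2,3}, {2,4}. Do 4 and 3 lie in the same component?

Yes

From 4 we can reach 2, 3, 4, which includes 3.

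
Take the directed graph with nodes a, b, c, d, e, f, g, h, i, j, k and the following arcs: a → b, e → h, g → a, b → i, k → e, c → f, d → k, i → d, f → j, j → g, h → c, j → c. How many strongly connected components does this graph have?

{a, b, c, d, e, f, g, h, i, j, k} are all mutually reachable — one SCC of size 11.
That gives 1 strongly connected component.

1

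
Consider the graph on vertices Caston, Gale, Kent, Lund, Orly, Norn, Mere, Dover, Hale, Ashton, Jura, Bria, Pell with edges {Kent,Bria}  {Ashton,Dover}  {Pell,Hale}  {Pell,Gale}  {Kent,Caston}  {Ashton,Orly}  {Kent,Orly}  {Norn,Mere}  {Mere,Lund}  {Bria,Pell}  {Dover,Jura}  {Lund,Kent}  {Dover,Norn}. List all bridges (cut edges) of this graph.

The edges on the cycle Ashton-Dover-Norn-Mere-Lund-Kent-Orly-Ashton are not bridges since each lies on that cycle.
But removing Pell–Gale disconnects Pell from Gale; removing Pell–Bria disconnects Pell from Bria; removing Dover–Jura disconnects Dover from Jura; removing Pell–Hale disconnects Pell from Hale — these are bridges.
In total 6 edges are bridges.

Bria-Kent, Bria-Pell, Caston-Kent, Dover-Jura, Gale-Pell, Hale-Pell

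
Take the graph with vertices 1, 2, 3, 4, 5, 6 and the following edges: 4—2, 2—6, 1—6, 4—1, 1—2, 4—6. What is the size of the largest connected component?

4

5 is isolated — a component by itself.
3 is isolated — a component by itself.
Starting from 1 we can reach 1, 2, 4, 6. That is one component of size 4.
The largest has 4 vertices.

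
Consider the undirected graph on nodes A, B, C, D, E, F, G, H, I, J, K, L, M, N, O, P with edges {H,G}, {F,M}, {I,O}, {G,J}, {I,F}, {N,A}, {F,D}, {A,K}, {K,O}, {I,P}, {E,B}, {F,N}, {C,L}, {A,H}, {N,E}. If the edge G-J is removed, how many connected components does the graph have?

3

Before removal there are 2 components.
G-J is a bridge — removing it separates G's side from J's side.
After removal: 3 components.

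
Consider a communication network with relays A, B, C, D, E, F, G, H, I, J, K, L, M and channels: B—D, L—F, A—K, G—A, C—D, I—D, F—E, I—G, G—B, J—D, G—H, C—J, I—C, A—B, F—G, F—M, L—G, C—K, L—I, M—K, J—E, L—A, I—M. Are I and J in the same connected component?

Yes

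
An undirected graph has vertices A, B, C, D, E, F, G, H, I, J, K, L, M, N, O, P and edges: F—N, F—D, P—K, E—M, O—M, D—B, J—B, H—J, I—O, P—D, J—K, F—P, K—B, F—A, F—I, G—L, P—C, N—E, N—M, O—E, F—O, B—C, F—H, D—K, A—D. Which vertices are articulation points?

F

Removing F increases the component count from 2 to 3, so F is a cut vertex.
By contrast removing L leaves 2 components; it is not a cut vertex. No other vertex is a cut vertex either.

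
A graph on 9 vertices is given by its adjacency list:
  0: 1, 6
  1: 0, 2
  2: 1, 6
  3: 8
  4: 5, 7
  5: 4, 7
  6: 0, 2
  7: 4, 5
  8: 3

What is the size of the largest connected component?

Starting from 3 we can reach 3, 8. That is one component of size 2.
Starting from 4 we can reach 4, 5, 7. That is one component of size 3.
Starting from 0 we can reach 0, 1, 2, 6. That is one component of size 4.
The largest has 4 vertices.

4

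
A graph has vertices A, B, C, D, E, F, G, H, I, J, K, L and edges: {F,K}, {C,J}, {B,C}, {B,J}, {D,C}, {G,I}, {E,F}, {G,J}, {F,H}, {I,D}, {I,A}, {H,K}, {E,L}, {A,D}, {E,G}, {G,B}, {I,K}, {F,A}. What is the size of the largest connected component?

12

Starting from A we can reach A, B, C, D, E, F, G, H, I, J, K, L. That is one component of size 12.
The largest has 12 vertices.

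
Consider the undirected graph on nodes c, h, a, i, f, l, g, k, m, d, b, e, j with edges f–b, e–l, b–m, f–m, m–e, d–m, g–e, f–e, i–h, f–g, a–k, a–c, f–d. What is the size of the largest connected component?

7

j is isolated — a component by itself.
Starting from h we can reach h, i. That is one component of size 2.
Starting from a we can reach a, c, k. That is one component of size 3.
Starting from b we can reach b, d, e, f, g, l, m. That is one component of size 7.
The largest has 7 vertices.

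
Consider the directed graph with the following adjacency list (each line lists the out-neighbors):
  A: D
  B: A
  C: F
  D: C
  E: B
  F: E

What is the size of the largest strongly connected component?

{A, B, C, D, E, F} are all mutually reachable — one SCC of size 6.
The largest has 6 vertices.

6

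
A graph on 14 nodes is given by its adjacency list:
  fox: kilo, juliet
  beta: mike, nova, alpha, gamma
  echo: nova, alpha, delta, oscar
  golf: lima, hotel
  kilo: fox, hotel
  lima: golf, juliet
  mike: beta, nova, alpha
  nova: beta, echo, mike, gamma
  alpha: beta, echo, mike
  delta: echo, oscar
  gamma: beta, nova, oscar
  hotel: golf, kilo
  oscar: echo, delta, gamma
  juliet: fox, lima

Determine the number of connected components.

2

Starting from fox we can reach fox, golf, kilo, lima, hotel, juliet. That is one component of size 6.
Starting from beta we can reach beta, echo, mike, nova, alpha, delta, gamma, oscar. That is one component of size 8.
Total: 2 components.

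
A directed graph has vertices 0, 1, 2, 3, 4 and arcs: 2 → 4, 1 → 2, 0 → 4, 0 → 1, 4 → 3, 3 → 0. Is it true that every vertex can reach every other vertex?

Yes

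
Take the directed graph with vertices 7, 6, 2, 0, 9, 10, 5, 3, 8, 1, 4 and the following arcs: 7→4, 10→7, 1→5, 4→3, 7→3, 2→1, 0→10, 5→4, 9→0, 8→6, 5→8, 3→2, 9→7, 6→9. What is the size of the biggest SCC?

{0, 1, 2, 3, 4, 5, 6, 7, 8, 9, 10} are all mutually reachable — one SCC of size 11.
The largest has 11 vertices.

11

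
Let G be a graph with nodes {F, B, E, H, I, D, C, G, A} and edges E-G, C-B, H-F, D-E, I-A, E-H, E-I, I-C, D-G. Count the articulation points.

4

Removing C increases the component count from 1 to 2, so C is a cut vertex.
Removing E increases the component count from 1 to 3, so E is a cut vertex.
Removing H increases the component count from 1 to 2, so H is a cut vertex.
Likewise I is a cut vertex.
By contrast removing A leaves 1 component; it is not a cut vertex. No other vertex is a cut vertex either.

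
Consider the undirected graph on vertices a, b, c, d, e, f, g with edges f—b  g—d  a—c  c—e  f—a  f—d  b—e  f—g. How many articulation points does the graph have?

1

Removing f increases the component count from 1 to 2, so f is a cut vertex.
By contrast removing e leaves 1 component; it is not a cut vertex. No other vertex is a cut vertex either.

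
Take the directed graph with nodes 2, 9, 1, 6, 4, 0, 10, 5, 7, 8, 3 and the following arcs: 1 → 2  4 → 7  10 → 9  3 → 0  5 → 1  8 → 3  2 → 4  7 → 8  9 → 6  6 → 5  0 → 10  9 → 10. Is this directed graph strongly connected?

From 6 we can reach every vertex (0, 1, 2, 3, 4, 5, 6, 7, 8, 9, 10), and every vertex can reach 6 (0, 1, 2, 3, 4, 5, 6, 7, 8, 9, 10). So the whole graph is one strongly connected component.

Yes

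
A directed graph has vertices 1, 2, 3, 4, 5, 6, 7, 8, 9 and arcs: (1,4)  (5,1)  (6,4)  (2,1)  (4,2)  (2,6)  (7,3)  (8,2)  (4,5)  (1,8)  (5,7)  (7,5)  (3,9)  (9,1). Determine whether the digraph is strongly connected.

Yes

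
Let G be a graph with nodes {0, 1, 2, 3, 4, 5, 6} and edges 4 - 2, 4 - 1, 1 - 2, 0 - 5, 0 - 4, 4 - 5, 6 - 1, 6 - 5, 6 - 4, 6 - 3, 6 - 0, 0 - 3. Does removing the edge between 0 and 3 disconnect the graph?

No

After removing 0 - 3, the path 0-6-3 still connects them, so the edge is not a bridge.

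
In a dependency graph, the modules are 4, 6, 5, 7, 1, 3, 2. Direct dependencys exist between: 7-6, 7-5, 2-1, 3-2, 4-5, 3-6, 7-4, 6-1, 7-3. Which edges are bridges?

The edges on the cycle 7-4-5-7 are not bridges since each lies on that cycle.
Every edge lies on some cycle, so there are no bridges.

none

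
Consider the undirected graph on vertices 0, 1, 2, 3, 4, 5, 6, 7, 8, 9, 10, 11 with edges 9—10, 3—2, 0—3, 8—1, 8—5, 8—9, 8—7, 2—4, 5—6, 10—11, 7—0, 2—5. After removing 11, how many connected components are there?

1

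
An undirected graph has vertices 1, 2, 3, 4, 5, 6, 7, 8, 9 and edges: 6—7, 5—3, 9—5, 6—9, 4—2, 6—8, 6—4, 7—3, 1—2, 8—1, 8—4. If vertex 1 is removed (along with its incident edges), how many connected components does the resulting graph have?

1

With 1 gone, the remaining components are: {2, 3, 4, 5, 6, 7, 8, 9}.
That is 1 component.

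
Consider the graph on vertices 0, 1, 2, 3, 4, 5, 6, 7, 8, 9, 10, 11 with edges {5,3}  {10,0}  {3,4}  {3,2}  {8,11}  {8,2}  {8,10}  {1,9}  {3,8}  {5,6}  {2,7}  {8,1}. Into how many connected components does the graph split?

Starting from 0 we can reach 0, 1, 2, 3, 4, 5, 6, 7, 8, 9, 10, 11. That is one component of size 12.
Total: 1 component.

1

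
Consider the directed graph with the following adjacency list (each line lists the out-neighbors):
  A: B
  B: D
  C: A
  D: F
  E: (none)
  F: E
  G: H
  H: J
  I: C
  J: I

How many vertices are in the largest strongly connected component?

1

{I} is an SCC by itself.
{J} is an SCC by itself.
{A} is an SCC by itself.
{D} is an SCC by itself.
{F} is an SCC by itself.
(and 5 more singleton SCCs)
The largest has 1 vertex.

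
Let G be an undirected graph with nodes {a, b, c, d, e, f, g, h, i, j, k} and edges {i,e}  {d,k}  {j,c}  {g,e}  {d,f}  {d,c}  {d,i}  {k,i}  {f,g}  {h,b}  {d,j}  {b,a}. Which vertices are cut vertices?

Removing b increases the component count from 2 to 3, so b is a cut vertex.
Removing d increases the component count from 2 to 3, so d is a cut vertex.
By contrast removing f leaves 2 components; it is not a cut vertex. No other vertex is a cut vertex either.

b, d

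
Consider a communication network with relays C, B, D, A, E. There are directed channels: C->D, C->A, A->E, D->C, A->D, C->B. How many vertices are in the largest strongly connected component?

{A, C, D} are all mutually reachable — one SCC of size 3.
{B} is an SCC by itself.
{E} is an SCC by itself.
The largest has 3 vertices.

3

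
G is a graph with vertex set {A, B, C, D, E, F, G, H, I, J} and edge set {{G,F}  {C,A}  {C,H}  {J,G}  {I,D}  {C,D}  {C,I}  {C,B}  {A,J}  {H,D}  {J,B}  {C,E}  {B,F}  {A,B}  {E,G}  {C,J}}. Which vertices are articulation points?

C

Removing C increases the component count from 1 to 2, so C is a cut vertex.
By contrast removing I leaves 1 component; it is not a cut vertex. No other vertex is a cut vertex either.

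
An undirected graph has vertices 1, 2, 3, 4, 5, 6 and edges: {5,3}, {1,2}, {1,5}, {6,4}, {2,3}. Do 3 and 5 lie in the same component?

Yes

From 3 we can reach 1, 2, 3, 5, which includes 5.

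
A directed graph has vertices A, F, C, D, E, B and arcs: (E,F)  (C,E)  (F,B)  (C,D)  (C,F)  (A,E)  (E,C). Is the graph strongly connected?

There is no directed path from E to A, so the graph is not strongly connected.

No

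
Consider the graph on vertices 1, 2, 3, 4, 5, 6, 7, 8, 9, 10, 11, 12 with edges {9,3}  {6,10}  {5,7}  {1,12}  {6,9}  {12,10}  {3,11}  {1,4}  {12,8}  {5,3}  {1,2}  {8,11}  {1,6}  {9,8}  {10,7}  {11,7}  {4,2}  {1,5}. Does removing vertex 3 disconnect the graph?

No

Deleting 3 leaves 1 component (was 1) (its neighbors 5, 9, 11 remain connected to each other), so 3 is not a cut vertex.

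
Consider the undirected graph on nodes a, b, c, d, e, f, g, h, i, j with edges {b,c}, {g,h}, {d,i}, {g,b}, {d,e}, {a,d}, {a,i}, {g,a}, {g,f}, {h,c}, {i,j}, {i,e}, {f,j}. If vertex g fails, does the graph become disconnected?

Yes

Deleting g raises the number of components from 1 to 2, so g is a cut vertex.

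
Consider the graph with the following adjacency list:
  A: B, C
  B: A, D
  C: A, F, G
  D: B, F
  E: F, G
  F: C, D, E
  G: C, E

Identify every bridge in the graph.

The edges on the cycle F-E-G-C-F are not bridges since each lies on that cycle.
Every edge lies on some cycle, so there are no bridges.

none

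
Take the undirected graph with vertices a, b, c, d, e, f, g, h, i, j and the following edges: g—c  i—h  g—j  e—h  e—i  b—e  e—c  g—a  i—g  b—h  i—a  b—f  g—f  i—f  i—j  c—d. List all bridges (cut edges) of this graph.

c-d

The edges on the cycle i-g-j-i are not bridges since each lies on that cycle.
But removing d—c disconnects d from c — this is a bridge.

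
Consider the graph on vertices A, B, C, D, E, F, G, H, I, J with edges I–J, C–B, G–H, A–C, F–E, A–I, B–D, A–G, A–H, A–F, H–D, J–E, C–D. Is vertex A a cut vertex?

Yes

Deleting A raises the number of components from 1 to 2, so A is a cut vertex.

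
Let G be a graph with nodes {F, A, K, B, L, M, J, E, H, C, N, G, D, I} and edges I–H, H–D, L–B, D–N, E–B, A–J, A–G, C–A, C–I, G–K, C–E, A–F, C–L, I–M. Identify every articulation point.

A, C, D, G, H, I

Removing A increases the component count from 1 to 4, so A is a cut vertex.
Removing C increases the component count from 1 to 3, so C is a cut vertex.
Removing D increases the component count from 1 to 2, so D is a cut vertex.
Likewise G, H, I are cut vertices.
By contrast removing L leaves 1 component; it is not a cut vertex. No other vertex is a cut vertex either.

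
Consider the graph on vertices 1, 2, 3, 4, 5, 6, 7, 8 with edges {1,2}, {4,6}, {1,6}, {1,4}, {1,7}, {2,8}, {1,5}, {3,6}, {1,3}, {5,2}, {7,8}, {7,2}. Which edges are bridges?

The edges on the cycle 1-4-6-1 are not bridges since each lies on that cycle.
Every edge lies on some cycle, so there are no bridges.

none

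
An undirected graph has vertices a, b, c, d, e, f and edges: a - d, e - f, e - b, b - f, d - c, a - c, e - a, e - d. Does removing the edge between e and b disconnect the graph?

No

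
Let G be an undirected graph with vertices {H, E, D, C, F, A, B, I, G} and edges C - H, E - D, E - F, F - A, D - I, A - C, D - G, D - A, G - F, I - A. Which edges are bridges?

A-C, C-H

The edges on the cycle D-G-F-A-I-D are not bridges since each lies on that cycle.
But removing A - C disconnects A from C; removing H - C disconnects H from C — these are bridges.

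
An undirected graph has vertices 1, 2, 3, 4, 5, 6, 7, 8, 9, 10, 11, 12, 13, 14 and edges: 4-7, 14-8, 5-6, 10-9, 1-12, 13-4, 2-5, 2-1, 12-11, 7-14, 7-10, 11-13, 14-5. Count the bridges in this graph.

The edges on the cycle 2-1-12-11-13-4-7-14-5-2 are not bridges since each lies on that cycle.
But removing 5-6 disconnects 5 from 6; removing 8-14 disconnects 8 from 14; removing 10-7 disconnects 10 from 7; removing 10-9 disconnects 10 from 9 — these are bridges.
That makes 4 bridges.

4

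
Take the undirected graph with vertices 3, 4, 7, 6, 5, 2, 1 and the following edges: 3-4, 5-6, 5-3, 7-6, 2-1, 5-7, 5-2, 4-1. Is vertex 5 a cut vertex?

Yes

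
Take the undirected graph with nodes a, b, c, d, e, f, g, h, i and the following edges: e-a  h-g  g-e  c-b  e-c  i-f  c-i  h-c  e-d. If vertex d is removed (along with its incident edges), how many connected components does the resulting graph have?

With d gone, the remaining components are: {a, b, c, e, f, g, h, i}.
That is 1 component.

1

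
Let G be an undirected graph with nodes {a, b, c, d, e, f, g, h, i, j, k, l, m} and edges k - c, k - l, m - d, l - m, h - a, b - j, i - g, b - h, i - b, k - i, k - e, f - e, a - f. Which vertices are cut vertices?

b, i, k, l, m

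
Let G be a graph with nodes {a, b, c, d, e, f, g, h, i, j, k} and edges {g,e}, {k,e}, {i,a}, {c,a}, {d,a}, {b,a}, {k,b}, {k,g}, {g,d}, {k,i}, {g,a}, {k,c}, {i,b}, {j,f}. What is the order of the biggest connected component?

8

h is isolated — a component by itself.
Starting from f we can reach f, j. That is one component of size 2.
Starting from a we can reach a, b, c, d, e, g, i, k. That is one component of size 8.
The largest has 8 vertices.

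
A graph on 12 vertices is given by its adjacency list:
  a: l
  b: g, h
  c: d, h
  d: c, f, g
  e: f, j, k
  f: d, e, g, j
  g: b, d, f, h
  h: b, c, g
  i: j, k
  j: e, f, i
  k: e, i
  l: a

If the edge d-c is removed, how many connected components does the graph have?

2

d and c are still connected via d-g-h-c, so the component count stays at 2.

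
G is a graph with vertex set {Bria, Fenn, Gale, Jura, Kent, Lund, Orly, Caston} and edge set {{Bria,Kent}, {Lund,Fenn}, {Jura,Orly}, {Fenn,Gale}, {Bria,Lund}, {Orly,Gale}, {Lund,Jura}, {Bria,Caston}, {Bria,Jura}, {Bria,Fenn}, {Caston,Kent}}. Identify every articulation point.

Removing Bria increases the component count from 1 to 2, so Bria is a cut vertex.
By contrast removing Fenn leaves 1 component; it is not a cut vertex. No other vertex is a cut vertex either.

Bria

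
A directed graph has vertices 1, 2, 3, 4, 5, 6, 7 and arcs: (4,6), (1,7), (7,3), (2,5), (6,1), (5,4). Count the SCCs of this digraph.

7

{2} is an SCC by itself.
{1} is an SCC by itself.
{6} is an SCC by itself.
{3} is an SCC by itself.
{5} is an SCC by itself.
(and 2 more singleton SCCs)
That gives 7 strongly connected components.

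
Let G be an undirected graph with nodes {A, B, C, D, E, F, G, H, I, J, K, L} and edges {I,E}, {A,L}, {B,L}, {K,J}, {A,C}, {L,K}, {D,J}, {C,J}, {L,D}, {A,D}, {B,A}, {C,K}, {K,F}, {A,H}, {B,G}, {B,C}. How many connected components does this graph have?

Starting from E we can reach E, I. That is one component of size 2.
Starting from A we can reach A, B, C, D, F, G, H, J, K, L. That is one component of size 10.
Total: 2 components.

2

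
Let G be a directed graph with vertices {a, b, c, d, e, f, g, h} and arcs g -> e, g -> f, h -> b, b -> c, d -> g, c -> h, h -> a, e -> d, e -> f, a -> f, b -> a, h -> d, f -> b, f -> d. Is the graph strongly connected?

Yes

From a we can reach every vertex (a, b, c, d, e, f, g, h), and every vertex can reach a (a, b, c, d, e, f, g, h). So the whole graph is one strongly connected component.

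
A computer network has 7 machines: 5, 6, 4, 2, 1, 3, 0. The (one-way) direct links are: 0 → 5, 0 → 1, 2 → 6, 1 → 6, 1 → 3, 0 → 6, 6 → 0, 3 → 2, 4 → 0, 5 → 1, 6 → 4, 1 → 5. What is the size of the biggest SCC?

{0, 1, 2, 3, 4, 5, 6} are all mutually reachable — one SCC of size 7.
The largest has 7 vertices.

7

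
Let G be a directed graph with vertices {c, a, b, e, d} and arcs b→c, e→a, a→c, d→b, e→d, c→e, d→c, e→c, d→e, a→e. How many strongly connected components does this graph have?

1

{a, b, c, d, e} are all mutually reachable — one SCC of size 5.
That gives 1 strongly connected component.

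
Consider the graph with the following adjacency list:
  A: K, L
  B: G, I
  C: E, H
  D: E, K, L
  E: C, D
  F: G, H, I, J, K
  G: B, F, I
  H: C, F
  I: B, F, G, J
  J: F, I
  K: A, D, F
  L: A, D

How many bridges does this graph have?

0

The edges on the cycle F-G-B-I-F are not bridges since each lies on that cycle.
Every edge lies on some cycle, so there are no bridges.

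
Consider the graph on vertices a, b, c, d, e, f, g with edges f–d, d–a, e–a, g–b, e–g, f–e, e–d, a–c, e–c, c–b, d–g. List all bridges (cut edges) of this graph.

The edges on the cycle f-e-a-d-f are not bridges since each lies on that cycle.
Every edge lies on some cycle, so there are no bridges.

none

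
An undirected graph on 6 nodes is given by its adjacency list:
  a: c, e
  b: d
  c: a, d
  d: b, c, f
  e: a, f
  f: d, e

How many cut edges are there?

The edges on the cycle f-e-a-c-d-f are not bridges since each lies on that cycle.
But removing d-b disconnects d from b — this is a bridge.

1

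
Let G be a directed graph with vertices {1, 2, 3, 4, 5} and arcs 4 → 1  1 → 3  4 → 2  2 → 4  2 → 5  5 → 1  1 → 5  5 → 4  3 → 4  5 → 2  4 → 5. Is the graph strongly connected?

Yes

From 2 we can reach every vertex (1, 2, 3, 4, 5), and every vertex can reach 2 (1, 2, 3, 4, 5). So the whole graph is one strongly connected component.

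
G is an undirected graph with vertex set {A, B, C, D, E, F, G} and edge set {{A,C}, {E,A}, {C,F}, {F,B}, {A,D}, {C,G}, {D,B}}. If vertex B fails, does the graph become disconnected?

Deleting B leaves 1 component (was 1) (its neighbors D, F remain connected to each other), so B is not a cut vertex.

No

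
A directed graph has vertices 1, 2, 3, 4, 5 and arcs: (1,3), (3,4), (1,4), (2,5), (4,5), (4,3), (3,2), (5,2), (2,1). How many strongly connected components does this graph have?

{1, 2, 3, 4, 5} are all mutually reachable — one SCC of size 5.
That gives 1 strongly connected component.

1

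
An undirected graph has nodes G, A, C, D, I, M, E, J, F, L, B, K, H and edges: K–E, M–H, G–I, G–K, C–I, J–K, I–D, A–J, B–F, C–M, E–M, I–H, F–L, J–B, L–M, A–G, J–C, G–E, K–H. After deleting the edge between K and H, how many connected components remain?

K and H are still connected via K-G-I-H, so the component count stays at 1.

1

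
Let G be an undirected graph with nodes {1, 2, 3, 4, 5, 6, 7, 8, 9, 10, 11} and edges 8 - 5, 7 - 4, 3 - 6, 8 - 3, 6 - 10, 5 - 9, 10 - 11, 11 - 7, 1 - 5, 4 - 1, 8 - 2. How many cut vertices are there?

Removing 5 increases the component count from 1 to 2, so 5 is a cut vertex.
Removing 8 increases the component count from 1 to 2, so 8 is a cut vertex.
By contrast removing 3 leaves 1 component; it is not a cut vertex. No other vertex is a cut vertex either.

2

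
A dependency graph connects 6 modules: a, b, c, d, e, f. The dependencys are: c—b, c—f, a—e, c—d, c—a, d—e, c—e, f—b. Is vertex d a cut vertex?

No

Deleting d leaves 1 component (was 1) (its neighbors c, e remain connected to each other), so d is not a cut vertex.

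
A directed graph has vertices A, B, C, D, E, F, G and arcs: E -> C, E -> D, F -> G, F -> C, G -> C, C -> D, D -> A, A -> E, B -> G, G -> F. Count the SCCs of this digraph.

3

{A, C, D, E} are all mutually reachable — one SCC of size 4.
{F, G} are all mutually reachable — one SCC of size 2.
{B} is an SCC by itself.
That gives 3 strongly connected components.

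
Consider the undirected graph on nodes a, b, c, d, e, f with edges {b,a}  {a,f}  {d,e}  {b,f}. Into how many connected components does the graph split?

c is isolated — a component by itself.
Starting from d we can reach d, e. That is one component of size 2.
Starting from a we can reach a, b, f. That is one component of size 3.
Total: 3 components.

3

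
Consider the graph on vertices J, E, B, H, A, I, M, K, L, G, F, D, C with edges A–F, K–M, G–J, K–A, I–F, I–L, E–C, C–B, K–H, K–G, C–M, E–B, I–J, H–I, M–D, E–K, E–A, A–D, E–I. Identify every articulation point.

Removing I increases the component count from 1 to 2, so I is a cut vertex.
By contrast removing M leaves 1 component; it is not a cut vertex. No other vertex is a cut vertex either.

I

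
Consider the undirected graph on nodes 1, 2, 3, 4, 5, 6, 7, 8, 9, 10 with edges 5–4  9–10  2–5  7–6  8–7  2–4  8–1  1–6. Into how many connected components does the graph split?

4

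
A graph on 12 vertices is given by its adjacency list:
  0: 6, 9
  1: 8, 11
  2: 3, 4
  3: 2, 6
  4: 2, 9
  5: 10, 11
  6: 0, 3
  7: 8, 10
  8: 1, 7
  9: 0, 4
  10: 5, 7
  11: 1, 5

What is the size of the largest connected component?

6

Starting from 1 we can reach 1, 5, 7, 8, 10, 11. That is one component of size 6.
Starting from 0 we can reach 0, 2, 3, 4, 6, 9. That is one component of size 6.
The largest has 6 vertices.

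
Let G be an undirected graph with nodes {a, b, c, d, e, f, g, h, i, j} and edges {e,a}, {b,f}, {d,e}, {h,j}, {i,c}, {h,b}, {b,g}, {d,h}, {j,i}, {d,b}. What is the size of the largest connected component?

10

Starting from a we can reach a, b, c, d, e, f, g, h, i, j. That is one component of size 10.
The largest has 10 vertices.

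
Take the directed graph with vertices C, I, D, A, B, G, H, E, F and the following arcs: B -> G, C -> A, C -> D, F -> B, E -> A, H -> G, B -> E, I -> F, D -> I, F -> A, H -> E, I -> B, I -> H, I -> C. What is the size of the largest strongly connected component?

{C, D, I} are all mutually reachable — one SCC of size 3.
{F} is an SCC by itself.
{G} is an SCC by itself.
{A} is an SCC by itself.
{H} is an SCC by itself.
(and 2 more singleton SCCs)
The largest has 3 vertices.

3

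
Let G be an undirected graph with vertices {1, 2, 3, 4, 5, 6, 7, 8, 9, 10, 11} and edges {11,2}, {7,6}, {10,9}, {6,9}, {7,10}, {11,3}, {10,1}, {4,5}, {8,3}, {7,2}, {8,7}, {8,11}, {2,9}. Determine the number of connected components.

Starting from 4 we can reach 4, 5. That is one component of size 2.
Starting from 1 we can reach 1, 2, 3, 6, 7, 8, 9, 10, 11. That is one component of size 9.
Total: 2 components.

2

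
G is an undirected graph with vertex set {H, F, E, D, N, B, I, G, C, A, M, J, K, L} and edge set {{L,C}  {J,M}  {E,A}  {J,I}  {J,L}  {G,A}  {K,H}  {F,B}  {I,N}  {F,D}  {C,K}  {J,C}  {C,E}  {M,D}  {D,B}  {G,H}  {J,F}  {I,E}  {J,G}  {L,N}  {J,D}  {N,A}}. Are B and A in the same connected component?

Yes

From B we can reach A, B, C, D, E, F, G, H, I, J, K, L, M, N, which includes A.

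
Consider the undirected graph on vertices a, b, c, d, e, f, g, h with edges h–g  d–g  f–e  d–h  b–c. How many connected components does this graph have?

a is isolated — a component by itself.
Starting from e we can reach e, f. That is one component of size 2.
Starting from b we can reach b, c. That is one component of size 2.
Starting from d we can reach d, g, h. That is one component of size 3.
Total: 4 components.

4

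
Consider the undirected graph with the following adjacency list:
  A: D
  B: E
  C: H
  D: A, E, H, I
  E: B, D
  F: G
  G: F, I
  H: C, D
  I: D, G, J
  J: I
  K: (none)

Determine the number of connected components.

2

K is isolated — a component by itself.
Starting from A we can reach A, B, C, D, E, F, G, H, I, J. That is one component of size 10.
Total: 2 components.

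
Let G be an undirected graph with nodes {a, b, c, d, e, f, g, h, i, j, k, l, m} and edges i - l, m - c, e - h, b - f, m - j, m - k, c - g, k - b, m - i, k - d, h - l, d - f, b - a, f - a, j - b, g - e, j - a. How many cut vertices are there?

1

Removing m increases the component count from 1 to 2, so m is a cut vertex.
By contrast removing k leaves 1 component; it is not a cut vertex. No other vertex is a cut vertex either.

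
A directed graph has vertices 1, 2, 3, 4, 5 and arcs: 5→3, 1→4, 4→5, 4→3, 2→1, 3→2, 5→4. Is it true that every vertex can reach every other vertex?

From 5 we can reach every vertex (1, 2, 3, 4, 5), and every vertex can reach 5 (1, 2, 3, 4, 5). So the whole graph is one strongly connected component.

Yes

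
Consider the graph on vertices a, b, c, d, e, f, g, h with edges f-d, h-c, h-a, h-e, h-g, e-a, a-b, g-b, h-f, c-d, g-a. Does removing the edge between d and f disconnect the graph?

No

After removing d-f, the path d-c-h-f still connects them, so the edge is not a bridge.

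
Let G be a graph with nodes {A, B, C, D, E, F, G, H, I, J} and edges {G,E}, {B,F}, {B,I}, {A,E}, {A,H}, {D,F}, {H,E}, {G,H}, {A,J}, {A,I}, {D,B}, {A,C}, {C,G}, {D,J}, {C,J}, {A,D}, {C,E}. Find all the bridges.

The edges on the cycle D-B-F-D are not bridges since each lies on that cycle.
Every edge lies on some cycle, so there are no bridges.

none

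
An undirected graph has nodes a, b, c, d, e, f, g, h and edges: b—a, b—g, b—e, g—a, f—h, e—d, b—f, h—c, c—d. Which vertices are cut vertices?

Removing b increases the component count from 1 to 2, so b is a cut vertex.
By contrast removing h leaves 1 component; it is not a cut vertex. No other vertex is a cut vertex either.

b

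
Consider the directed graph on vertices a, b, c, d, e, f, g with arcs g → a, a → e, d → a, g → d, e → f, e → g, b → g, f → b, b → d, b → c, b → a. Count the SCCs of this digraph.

2

{a, b, d, e, f, g} are all mutually reachable — one SCC of size 6.
{c} is an SCC by itself.
That gives 2 strongly connected components.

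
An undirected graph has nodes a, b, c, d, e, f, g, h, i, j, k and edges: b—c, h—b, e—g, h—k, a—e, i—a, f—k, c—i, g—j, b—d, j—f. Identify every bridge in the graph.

The edges on the cycle h-b-c-i-a-e-g-j-f-k-h are not bridges since each lies on that cycle.
But removing b—d disconnects b from d — this is a bridge.

b-d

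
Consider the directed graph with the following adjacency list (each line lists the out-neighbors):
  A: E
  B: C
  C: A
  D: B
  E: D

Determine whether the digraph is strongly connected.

From A we can reach every vertex (A, B, C, D, E), and every vertex can reach A (A, B, C, D, E). So the whole graph is one strongly connected component.

Yes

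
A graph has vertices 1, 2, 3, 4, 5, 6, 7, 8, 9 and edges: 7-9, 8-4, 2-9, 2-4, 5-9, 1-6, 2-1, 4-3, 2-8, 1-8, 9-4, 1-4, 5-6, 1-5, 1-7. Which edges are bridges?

The edges on the cycle 1-5-6-1 are not bridges since each lies on that cycle.
But removing 3-4 disconnects 3 from 4 — this is a bridge.

3-4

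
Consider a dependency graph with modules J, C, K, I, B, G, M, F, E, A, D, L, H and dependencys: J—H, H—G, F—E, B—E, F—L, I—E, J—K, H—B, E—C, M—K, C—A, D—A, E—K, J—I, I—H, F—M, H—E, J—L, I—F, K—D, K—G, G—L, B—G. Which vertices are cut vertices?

none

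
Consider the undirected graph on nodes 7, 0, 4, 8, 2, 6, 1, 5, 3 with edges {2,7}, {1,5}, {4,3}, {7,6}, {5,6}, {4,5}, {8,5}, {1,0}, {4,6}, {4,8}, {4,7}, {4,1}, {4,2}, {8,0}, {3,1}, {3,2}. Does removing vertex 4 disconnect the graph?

No

Deleting 4 leaves 1 component (was 1) (its neighbors 1, 2, 3, 5, 6, 7, 8 remain connected to each other), so 4 is not a cut vertex.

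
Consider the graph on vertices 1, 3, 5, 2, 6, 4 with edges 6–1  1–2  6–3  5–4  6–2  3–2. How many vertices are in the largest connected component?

4

Starting from 4 we can reach 4, 5. That is one component of size 2.
Starting from 1 we can reach 1, 2, 3, 6. That is one component of size 4.
The largest has 4 vertices.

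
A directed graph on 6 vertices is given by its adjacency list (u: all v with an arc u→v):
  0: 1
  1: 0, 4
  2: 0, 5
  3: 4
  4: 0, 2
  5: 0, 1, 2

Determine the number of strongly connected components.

2

{0, 1, 2, 4, 5} are all mutually reachable — one SCC of size 5.
{3} is an SCC by itself.
That gives 2 strongly connected components.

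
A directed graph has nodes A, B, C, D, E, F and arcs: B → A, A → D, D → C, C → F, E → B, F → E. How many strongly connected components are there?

{A, B, C, D, E, F} are all mutually reachable — one SCC of size 6.
That gives 1 strongly connected component.

1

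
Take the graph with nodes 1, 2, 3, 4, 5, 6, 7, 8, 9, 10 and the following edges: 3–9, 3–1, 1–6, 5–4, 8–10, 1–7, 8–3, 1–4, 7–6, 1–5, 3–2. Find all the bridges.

1-3, 10-8, 2-3, 3-8, 3-9

The edges on the cycle 1-7-6-1 are not bridges since each lies on that cycle.
But removing 2–3 disconnects 2 from 3; removing 9–3 disconnects 9 from 3; removing 1–3 disconnects 1 from 3; removing 3–8 disconnects 3 from 8 — these are bridges.
In total 5 edges are bridges.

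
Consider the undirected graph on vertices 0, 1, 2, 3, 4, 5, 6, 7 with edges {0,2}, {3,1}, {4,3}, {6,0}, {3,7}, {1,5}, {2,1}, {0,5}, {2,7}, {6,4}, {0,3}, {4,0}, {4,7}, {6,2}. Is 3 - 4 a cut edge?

After removing 3 - 4, the path 3-7-4 still connects them, so the edge is not a bridge.

No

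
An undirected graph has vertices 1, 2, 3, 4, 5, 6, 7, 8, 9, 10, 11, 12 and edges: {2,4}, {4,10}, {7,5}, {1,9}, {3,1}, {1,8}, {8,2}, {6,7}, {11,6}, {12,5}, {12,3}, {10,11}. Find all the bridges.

1-9

The edges on the cycle 12-3-1-8-2-4-10-11-6-7-5-12 are not bridges since each lies on that cycle.
But removing 1–9 disconnects 1 from 9 — this is a bridge.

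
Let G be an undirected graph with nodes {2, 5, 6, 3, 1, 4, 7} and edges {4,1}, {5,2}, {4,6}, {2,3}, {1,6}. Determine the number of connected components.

3

7 is isolated — a component by itself.
Starting from 1 we can reach 1, 4, 6. That is one component of size 3.
Starting from 2 we can reach 2, 3, 5. That is one component of size 3.
Total: 3 components.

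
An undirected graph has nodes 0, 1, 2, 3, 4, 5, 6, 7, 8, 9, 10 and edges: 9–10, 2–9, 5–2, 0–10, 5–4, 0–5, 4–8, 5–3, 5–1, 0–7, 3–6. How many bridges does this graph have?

6

The edges on the cycle 0-5-2-9-10-0 are not bridges since each lies on that cycle.
But removing 6–3 disconnects 6 from 3; removing 5–3 disconnects 5 from 3; removing 4–8 disconnects 4 from 8; removing 4–5 disconnects 4 from 5 — these are bridges.
In total 6 edges are bridges.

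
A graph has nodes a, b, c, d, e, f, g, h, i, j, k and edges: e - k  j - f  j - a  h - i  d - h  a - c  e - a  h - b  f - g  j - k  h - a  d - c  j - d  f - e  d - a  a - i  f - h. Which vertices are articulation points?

f, h

Removing f increases the component count from 1 to 2, so f is a cut vertex.
Removing h increases the component count from 1 to 2, so h is a cut vertex.
By contrast removing a leaves 1 component; it is not a cut vertex. No other vertex is a cut vertex either.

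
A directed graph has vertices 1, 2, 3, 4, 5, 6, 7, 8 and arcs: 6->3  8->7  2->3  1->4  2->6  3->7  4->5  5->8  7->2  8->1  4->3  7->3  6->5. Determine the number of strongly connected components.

1

{1, 2, 3, 4, 5, 6, 7, 8} are all mutually reachable — one SCC of size 8.
That gives 1 strongly connected component.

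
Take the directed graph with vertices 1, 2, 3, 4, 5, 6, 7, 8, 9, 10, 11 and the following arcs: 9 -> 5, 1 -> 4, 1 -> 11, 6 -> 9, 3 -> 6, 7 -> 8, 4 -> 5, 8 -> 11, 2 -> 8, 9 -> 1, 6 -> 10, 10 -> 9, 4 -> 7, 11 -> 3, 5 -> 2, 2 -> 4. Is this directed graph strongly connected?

From 10 we can reach every vertex (1, 2, 3, 4, 5, 6, 7, 8, 9, 10, 11), and every vertex can reach 10 (1, 2, 3, 4, 5, 6, 7, 8, 9, 10, 11). So the whole graph is one strongly connected component.

Yes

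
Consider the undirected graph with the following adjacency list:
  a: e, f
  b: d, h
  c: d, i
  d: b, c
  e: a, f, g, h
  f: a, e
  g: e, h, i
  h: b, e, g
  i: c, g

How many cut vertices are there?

1

Removing e increases the component count from 1 to 2, so e is a cut vertex.
By contrast removing a leaves 1 component; it is not a cut vertex. No other vertex is a cut vertex either.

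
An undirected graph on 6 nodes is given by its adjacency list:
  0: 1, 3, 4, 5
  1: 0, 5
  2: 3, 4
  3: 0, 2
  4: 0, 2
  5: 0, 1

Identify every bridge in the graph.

none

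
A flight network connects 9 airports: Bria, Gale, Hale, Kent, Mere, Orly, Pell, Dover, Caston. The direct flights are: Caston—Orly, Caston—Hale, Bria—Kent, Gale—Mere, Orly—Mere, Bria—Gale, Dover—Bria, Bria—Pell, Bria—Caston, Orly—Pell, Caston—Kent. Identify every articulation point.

Removing Bria increases the component count from 1 to 2, so Bria is a cut vertex.
Removing Caston increases the component count from 1 to 2, so Caston is a cut vertex.
By contrast removing Kent leaves 1 component; it is not a cut vertex. No other vertex is a cut vertex either.

Bria, Caston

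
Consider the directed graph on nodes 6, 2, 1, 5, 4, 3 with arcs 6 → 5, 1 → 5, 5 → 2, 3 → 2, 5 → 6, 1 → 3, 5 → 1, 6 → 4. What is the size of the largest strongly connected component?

3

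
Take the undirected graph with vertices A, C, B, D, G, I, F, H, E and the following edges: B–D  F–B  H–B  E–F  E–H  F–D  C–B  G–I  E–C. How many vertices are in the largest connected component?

6

A is isolated — a component by itself.
Starting from G we can reach G, I. That is one component of size 2.
Starting from B we can reach B, C, D, E, F, H. That is one component of size 6.
The largest has 6 vertices.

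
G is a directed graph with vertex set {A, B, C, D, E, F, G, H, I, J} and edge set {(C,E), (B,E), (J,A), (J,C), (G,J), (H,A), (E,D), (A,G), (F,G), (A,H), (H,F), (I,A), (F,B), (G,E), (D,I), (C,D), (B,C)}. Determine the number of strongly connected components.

1

{A, B, C, D, E, F, G, H, I, J} are all mutually reachable — one SCC of size 10.
That gives 1 strongly connected component.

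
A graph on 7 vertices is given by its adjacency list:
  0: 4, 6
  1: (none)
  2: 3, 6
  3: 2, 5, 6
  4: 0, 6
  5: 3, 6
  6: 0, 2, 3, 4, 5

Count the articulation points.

Removing 6 increases the component count from 2 to 3, so 6 is a cut vertex.
By contrast removing 0 leaves 2 components; it is not a cut vertex. No other vertex is a cut vertex either.

1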